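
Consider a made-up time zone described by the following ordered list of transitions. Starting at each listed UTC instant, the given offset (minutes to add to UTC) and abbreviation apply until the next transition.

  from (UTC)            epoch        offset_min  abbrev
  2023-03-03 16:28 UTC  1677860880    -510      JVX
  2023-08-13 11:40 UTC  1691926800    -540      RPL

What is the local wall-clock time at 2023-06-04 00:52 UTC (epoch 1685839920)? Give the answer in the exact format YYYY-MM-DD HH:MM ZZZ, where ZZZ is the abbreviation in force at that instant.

Query: 2023-06-04 00:52 UTC
Rule 1/2 (JVX, -08:30): 2023-03-03 16:28 UTC ≤ query < 2023-08-13 11:40 UTC
0·60 + 52 - 510 = -458 min
-458 = -1·1440 + 982; 982 = 16·60 + 22 → 16:22, 2023-06-04 - 1 day = 2023-06-03
→ 2023-06-03 16:22 JVX

2023-06-03 16:22 JVX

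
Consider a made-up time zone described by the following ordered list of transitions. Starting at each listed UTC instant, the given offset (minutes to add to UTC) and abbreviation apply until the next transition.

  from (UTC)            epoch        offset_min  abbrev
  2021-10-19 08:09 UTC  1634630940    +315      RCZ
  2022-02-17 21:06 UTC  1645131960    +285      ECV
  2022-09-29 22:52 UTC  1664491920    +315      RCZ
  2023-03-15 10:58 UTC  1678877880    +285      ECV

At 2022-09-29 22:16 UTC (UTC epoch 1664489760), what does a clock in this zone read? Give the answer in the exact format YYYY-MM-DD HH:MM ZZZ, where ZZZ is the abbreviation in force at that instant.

2022-09-30 03:01 ECV

Query: 2022-09-29 22:16 UTC
Rule 2/4 (ECV, +04:45): 2022-02-17 21:06 UTC ≤ query < 2022-09-29 22:52 UTC
22·60 + 16 + 285 = 1621 min
1621 = 1·1440 + 181; 181 = 3·60 + 1 → 03:01, 2022-09-29 + 1 day = 2022-09-30
→ 2022-09-30 03:01 ECV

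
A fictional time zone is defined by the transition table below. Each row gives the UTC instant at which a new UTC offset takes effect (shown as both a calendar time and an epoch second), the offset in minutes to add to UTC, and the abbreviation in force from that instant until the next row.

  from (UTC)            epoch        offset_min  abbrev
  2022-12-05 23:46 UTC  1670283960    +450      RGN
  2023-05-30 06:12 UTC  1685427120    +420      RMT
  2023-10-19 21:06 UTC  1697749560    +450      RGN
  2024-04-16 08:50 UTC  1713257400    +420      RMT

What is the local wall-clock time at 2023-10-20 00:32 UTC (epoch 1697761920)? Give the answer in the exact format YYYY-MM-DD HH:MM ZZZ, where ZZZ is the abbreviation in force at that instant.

2023-10-20 08:02 RGN

Query: 2023-10-20 00:32 UTC
Rule 3/4 (RGN, +07:30): 2023-10-19 21:06 UTC ≤ query < 2024-04-16 08:50 UTC
0·60 + 32 + 450 = 482 min
482 = 0·1440 + 482; 482 = 8·60 + 2 → 08:02, same day
→ 2023-10-20 08:02 RGN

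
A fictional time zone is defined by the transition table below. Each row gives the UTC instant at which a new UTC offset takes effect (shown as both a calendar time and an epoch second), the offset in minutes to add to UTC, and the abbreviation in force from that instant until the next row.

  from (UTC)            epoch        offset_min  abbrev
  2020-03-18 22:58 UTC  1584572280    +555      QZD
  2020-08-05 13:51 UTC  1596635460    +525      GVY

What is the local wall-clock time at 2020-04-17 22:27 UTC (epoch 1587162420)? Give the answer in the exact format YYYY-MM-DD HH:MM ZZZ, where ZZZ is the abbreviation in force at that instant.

Query: 2020-04-17 22:27 UTC
Rule 1/2 (QZD, +09:15): 2020-03-18 22:58 UTC ≤ query < 2020-08-05 13:51 UTC
22·60 + 27 + 555 = 1902 min
1902 = 1·1440 + 462; 462 = 7·60 + 42 → 07:42, 2020-04-17 + 1 day = 2020-04-18
→ 2020-04-18 07:42 QZD

2020-04-18 07:42 QZD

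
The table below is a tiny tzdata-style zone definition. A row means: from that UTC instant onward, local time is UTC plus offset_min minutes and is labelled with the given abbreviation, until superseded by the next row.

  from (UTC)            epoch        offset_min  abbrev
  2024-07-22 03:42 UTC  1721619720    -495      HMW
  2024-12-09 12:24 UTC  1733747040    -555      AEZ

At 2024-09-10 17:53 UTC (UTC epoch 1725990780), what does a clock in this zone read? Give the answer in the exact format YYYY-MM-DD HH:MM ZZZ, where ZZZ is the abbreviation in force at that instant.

2024-09-10 09:38 HMW

Query: 2024-09-10 17:53 UTC
Rule 1/2 (HMW, -08:15): 2024-07-22 03:42 UTC ≤ query < 2024-12-09 12:24 UTC
17·60 + 53 - 495 = 578 min
578 = 0·1440 + 578; 578 = 9·60 + 38 → 09:38, same day
→ 2024-09-10 09:38 HMW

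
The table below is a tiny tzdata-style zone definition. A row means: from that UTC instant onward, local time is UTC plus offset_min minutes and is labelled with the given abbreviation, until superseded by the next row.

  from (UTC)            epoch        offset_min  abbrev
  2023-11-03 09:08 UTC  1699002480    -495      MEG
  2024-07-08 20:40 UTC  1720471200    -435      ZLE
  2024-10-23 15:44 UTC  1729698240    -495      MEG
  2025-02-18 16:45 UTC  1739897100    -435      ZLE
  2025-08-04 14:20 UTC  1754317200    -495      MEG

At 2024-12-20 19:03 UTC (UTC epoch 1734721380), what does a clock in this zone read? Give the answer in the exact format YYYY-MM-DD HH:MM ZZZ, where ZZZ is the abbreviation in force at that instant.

Query: 2024-12-20 19:03 UTC
Rule 3/5 (MEG, -08:15): 2024-10-23 15:44 UTC ≤ query < 2025-02-18 16:45 UTC
19·60 + 3 - 495 = 648 min
648 = 0·1440 + 648; 648 = 10·60 + 48 → 10:48, same day
→ 2024-12-20 10:48 MEG

2024-12-20 10:48 MEG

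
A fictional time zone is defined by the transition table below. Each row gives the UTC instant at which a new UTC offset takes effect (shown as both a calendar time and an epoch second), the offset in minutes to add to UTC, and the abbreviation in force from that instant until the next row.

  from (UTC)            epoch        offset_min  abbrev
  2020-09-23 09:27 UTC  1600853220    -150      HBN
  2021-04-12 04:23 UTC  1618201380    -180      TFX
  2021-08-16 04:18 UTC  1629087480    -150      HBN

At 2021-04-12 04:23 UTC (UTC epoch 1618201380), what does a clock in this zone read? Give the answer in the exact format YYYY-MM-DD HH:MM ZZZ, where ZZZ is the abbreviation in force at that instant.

Query: 2021-04-12 04:23 UTC
Rule 2/3 (TFX, -03:00): 2021-04-12 04:23 UTC ≤ query < 2021-08-16 04:18 UTC
4·60 + 23 - 180 = 83 min
83 = 0·1440 + 83; 83 = 1·60 + 23 → 01:23, same day
→ 2021-04-12 01:23 TFX

2021-04-12 01:23 TFX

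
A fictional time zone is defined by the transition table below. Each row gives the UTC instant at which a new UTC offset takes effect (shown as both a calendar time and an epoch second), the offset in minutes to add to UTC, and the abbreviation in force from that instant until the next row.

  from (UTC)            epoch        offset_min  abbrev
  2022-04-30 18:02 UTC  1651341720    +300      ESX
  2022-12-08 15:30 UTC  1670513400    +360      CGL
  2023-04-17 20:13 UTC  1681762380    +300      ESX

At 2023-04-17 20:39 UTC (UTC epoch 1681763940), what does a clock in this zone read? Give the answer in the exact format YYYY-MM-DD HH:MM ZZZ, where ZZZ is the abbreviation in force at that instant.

2023-04-18 01:39 ESX

Query: 2023-04-17 20:39 UTC
Rule 3/3 (ESX, +05:00): 2023-04-17 20:13 UTC ≤ query < +∞
20·60 + 39 + 300 = 1539 min
1539 = 1·1440 + 99; 99 = 1·60 + 39 → 01:39, 2023-04-17 + 1 day = 2023-04-18
→ 2023-04-18 01:39 ESX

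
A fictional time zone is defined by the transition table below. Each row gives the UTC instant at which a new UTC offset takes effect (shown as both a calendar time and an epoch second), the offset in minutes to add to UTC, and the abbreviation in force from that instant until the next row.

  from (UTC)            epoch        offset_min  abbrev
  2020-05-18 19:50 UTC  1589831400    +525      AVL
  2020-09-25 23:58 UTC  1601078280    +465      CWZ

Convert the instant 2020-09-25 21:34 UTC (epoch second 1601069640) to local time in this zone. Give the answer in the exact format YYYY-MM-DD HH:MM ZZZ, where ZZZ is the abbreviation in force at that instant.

Query: 2020-09-25 21:34 UTC
Rule 1/2 (AVL, +08:45): 2020-05-18 19:50 UTC ≤ query < 2020-09-25 23:58 UTC
21·60 + 34 + 525 = 1819 min
1819 = 1·1440 + 379; 379 = 6·60 + 19 → 06:19, 2020-09-25 + 1 day = 2020-09-26
→ 2020-09-26 06:19 AVL

2020-09-26 06:19 AVL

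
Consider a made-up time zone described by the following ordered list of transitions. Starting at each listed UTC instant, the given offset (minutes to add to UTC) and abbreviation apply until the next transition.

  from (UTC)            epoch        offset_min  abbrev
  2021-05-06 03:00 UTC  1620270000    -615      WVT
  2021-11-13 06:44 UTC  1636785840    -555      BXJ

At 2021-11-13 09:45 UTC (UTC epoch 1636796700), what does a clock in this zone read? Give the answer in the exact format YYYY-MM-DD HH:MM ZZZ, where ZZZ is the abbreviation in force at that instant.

Query: 2021-11-13 09:45 UTC
Rule 2/2 (BXJ, -09:15): 2021-11-13 06:44 UTC ≤ query < +∞
9·60 + 45 - 555 = 30 min
30 = 0·1440 + 30; 30 = 0·60 + 30 → 00:30, same day
→ 2021-11-13 00:30 BXJ

2021-11-13 00:30 BXJ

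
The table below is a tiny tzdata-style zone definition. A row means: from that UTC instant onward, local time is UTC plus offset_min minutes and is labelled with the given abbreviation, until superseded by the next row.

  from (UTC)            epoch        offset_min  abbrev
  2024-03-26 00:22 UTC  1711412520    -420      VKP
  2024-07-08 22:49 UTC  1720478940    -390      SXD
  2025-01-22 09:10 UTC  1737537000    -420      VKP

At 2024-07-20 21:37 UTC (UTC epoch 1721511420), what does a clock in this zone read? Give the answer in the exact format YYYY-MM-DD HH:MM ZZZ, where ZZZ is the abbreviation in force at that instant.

2024-07-20 15:07 SXD

Query: 2024-07-20 21:37 UTC
Rule 2/3 (SXD, -06:30): 2024-07-08 22:49 UTC ≤ query < 2025-01-22 09:10 UTC
21·60 + 37 - 390 = 907 min
907 = 0·1440 + 907; 907 = 15·60 + 7 → 15:07, same day
→ 2024-07-20 15:07 SXD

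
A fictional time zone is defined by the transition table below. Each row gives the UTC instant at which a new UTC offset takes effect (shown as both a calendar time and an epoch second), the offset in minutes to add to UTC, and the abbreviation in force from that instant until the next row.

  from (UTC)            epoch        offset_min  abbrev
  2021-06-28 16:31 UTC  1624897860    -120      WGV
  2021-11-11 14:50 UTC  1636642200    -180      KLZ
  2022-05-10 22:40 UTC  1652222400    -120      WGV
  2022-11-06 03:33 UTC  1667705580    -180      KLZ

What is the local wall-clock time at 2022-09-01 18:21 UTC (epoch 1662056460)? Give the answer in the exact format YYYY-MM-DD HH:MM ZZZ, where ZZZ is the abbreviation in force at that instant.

Query: 2022-09-01 18:21 UTC
Rule 3/4 (WGV, -02:00): 2022-05-10 22:40 UTC ≤ query < 2022-11-06 03:33 UTC
18·60 + 21 - 120 = 981 min
981 = 0·1440 + 981; 981 = 16·60 + 21 → 16:21, same day
→ 2022-09-01 16:21 WGV

2022-09-01 16:21 WGV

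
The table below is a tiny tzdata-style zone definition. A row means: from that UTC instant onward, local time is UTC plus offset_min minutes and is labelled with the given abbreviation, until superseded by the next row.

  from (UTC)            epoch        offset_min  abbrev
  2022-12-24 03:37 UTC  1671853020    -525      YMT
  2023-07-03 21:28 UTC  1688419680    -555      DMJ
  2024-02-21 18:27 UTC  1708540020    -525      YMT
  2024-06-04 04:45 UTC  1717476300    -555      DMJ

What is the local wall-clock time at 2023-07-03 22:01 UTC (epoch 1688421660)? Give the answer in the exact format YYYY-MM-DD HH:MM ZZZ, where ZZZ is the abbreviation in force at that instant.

2023-07-03 12:46 DMJ

Query: 2023-07-03 22:01 UTC
Rule 2/4 (DMJ, -09:15): 2023-07-03 21:28 UTC ≤ query < 2024-02-21 18:27 UTC
22·60 + 1 - 555 = 766 min
766 = 0·1440 + 766; 766 = 12·60 + 46 → 12:46, same day
→ 2023-07-03 12:46 DMJ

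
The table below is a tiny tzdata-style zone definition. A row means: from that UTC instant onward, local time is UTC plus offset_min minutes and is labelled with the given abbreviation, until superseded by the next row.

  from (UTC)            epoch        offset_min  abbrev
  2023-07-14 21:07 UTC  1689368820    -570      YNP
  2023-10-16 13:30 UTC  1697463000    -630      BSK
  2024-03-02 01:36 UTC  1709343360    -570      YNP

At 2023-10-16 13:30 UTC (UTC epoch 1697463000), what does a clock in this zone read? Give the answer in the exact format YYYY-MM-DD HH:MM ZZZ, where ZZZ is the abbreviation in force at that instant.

2023-10-16 03:00 BSK

Query: 2023-10-16 13:30 UTC
Rule 2/3 (BSK, -10:30): 2023-10-16 13:30 UTC ≤ query < 2024-03-02 01:36 UTC
13·60 + 30 - 630 = 180 min
180 = 0·1440 + 180; 180 = 3·60 + 0 → 03:00, same day
→ 2023-10-16 03:00 BSK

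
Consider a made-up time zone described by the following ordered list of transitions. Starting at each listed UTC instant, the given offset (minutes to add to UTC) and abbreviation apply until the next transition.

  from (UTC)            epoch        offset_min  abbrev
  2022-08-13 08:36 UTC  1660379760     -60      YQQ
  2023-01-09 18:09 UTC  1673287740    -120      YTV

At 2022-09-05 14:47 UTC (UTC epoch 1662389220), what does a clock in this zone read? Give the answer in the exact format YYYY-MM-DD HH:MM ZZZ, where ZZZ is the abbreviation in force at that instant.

2022-09-05 13:47 YQQ

Query: 2022-09-05 14:47 UTC
Rule 1/2 (YQQ, -01:00): 2022-08-13 08:36 UTC ≤ query < 2023-01-09 18:09 UTC
14·60 + 47 - 60 = 827 min
827 = 0·1440 + 827; 827 = 13·60 + 47 → 13:47, same day
→ 2022-09-05 13:47 YQQ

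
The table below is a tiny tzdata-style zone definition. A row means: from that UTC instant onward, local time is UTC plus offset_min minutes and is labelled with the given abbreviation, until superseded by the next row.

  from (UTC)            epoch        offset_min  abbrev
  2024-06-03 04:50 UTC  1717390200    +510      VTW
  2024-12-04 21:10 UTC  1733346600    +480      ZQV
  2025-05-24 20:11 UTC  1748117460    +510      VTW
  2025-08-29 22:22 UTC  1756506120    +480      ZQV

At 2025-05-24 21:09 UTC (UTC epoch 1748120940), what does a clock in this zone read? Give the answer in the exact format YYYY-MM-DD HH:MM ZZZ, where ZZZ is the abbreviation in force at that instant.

Query: 2025-05-24 21:09 UTC
Rule 3/4 (VTW, +08:30): 2025-05-24 20:11 UTC ≤ query < 2025-08-29 22:22 UTC
21·60 + 9 + 510 = 1779 min
1779 = 1·1440 + 339; 339 = 5·60 + 39 → 05:39, 2025-05-24 + 1 day = 2025-05-25
→ 2025-05-25 05:39 VTW

2025-05-25 05:39 VTW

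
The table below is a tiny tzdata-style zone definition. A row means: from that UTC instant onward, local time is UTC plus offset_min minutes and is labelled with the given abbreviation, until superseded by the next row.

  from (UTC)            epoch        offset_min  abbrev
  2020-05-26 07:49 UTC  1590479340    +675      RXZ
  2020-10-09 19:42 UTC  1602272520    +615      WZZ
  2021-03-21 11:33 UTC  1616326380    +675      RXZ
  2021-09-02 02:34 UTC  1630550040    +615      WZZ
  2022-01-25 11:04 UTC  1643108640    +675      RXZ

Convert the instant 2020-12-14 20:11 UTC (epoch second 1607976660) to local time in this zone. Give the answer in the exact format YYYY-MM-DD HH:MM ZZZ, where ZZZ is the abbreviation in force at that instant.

2020-12-15 06:26 WZZ

Query: 2020-12-14 20:11 UTC
Rule 2/5 (WZZ, +10:15): 2020-10-09 19:42 UTC ≤ query < 2021-03-21 11:33 UTC
20·60 + 11 + 615 = 1826 min
1826 = 1·1440 + 386; 386 = 6·60 + 26 → 06:26, 2020-12-14 + 1 day = 2020-12-15
→ 2020-12-15 06:26 WZZ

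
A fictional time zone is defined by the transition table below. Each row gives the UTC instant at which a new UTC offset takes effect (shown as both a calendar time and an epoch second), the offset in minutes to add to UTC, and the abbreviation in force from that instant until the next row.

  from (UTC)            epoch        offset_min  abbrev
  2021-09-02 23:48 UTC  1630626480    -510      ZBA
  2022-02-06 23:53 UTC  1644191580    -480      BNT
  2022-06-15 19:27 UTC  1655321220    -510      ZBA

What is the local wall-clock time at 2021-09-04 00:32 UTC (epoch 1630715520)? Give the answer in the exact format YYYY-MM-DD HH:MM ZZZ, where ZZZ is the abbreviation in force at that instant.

Query: 2021-09-04 00:32 UTC
Rule 1/3 (ZBA, -08:30): 2021-09-02 23:48 UTC ≤ query < 2022-02-06 23:53 UTC
0·60 + 32 - 510 = -478 min
-478 = -1·1440 + 962; 962 = 16·60 + 2 → 16:02, 2021-09-04 - 1 day = 2021-09-03
→ 2021-09-03 16:02 ZBA

2021-09-03 16:02 ZBA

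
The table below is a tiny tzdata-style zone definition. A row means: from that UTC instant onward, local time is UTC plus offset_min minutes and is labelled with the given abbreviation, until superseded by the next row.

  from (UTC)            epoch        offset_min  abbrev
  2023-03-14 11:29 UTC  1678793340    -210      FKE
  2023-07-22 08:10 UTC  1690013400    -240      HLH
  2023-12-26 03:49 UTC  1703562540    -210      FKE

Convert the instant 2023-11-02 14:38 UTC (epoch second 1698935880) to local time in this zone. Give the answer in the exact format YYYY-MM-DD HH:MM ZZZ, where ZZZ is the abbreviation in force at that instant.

2023-11-02 10:38 HLH

Query: 2023-11-02 14:38 UTC
Rule 2/3 (HLH, -04:00): 2023-07-22 08:10 UTC ≤ query < 2023-12-26 03:49 UTC
14·60 + 38 - 240 = 638 min
638 = 0·1440 + 638; 638 = 10·60 + 38 → 10:38, same day
→ 2023-11-02 10:38 HLH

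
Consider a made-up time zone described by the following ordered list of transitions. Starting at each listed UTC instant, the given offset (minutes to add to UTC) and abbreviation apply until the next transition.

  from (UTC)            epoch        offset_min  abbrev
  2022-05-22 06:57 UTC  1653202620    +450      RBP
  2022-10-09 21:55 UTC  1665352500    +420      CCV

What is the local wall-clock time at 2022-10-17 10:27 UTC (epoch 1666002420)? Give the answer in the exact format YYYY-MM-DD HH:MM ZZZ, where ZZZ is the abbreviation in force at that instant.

Query: 2022-10-17 10:27 UTC
Rule 2/2 (CCV, +07:00): 2022-10-09 21:55 UTC ≤ query < +∞
10·60 + 27 + 420 = 1047 min
1047 = 0·1440 + 1047; 1047 = 17·60 + 27 → 17:27, same day
→ 2022-10-17 17:27 CCV

2022-10-17 17:27 CCV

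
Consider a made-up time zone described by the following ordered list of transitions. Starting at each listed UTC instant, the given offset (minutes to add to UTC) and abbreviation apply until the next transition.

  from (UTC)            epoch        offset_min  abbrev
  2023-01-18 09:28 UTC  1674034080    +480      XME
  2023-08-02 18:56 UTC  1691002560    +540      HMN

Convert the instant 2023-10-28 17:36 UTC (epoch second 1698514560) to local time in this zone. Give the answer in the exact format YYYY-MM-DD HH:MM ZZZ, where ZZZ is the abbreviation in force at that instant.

2023-10-29 02:36 HMN

Query: 2023-10-28 17:36 UTC
Rule 2/2 (HMN, +09:00): 2023-08-02 18:56 UTC ≤ query < +∞
17·60 + 36 + 540 = 1596 min
1596 = 1·1440 + 156; 156 = 2·60 + 36 → 02:36, 2023-10-28 + 1 day = 2023-10-29
→ 2023-10-29 02:36 HMN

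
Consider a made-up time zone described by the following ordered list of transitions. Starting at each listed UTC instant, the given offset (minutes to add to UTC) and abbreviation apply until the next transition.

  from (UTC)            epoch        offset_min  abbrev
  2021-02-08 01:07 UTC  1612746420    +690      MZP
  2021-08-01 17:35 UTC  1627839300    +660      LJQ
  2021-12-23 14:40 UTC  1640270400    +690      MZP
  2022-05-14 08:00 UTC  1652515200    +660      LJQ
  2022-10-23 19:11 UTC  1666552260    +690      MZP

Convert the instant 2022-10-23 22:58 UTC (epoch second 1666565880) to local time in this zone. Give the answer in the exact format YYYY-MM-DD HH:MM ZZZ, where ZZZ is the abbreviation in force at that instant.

Query: 2022-10-23 22:58 UTC
Rule 5/5 (MZP, +11:30): 2022-10-23 19:11 UTC ≤ query < +∞
22·60 + 58 + 690 = 2068 min
2068 = 1·1440 + 628; 628 = 10·60 + 28 → 10:28, 2022-10-23 + 1 day = 2022-10-24
→ 2022-10-24 10:28 MZP

2022-10-24 10:28 MZP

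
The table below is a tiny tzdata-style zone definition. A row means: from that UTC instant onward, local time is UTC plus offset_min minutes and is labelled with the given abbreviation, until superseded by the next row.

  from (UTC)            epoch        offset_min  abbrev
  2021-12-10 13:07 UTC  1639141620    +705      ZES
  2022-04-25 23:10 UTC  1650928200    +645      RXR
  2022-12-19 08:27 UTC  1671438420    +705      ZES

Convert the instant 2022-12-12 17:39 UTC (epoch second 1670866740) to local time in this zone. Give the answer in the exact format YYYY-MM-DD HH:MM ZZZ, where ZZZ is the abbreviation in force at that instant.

Query: 2022-12-12 17:39 UTC
Rule 2/3 (RXR, +10:45): 2022-04-25 23:10 UTC ≤ query < 2022-12-19 08:27 UTC
17·60 + 39 + 645 = 1704 min
1704 = 1·1440 + 264; 264 = 4·60 + 24 → 04:24, 2022-12-12 + 1 day = 2022-12-13
→ 2022-12-13 04:24 RXR

2022-12-13 04:24 RXR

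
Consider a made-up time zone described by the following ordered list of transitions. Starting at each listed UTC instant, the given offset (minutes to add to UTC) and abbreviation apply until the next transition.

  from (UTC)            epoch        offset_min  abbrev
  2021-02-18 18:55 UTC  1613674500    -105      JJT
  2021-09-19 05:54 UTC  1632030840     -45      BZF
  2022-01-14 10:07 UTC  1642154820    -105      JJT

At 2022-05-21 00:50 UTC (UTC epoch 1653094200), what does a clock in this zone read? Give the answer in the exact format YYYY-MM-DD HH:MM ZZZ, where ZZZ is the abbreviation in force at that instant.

2022-05-20 23:05 JJT

Query: 2022-05-21 00:50 UTC
Rule 3/3 (JJT, -01:45): 2022-01-14 10:07 UTC ≤ query < +∞
0·60 + 50 - 105 = -55 min
-55 = -1·1440 + 1385; 1385 = 23·60 + 5 → 23:05, 2022-05-21 - 1 day = 2022-05-20
→ 2022-05-20 23:05 JJT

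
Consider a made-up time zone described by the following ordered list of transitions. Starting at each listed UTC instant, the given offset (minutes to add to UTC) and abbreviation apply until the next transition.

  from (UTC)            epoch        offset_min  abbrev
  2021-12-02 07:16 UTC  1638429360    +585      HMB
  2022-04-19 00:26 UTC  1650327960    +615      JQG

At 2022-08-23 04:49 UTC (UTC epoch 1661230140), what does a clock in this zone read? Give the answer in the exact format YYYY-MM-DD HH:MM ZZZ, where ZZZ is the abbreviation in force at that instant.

Query: 2022-08-23 04:49 UTC
Rule 2/2 (JQG, +10:15): 2022-04-19 00:26 UTC ≤ query < +∞
4·60 + 49 + 615 = 904 min
904 = 0·1440 + 904; 904 = 15·60 + 4 → 15:04, same day
→ 2022-08-23 15:04 JQG

2022-08-23 15:04 JQG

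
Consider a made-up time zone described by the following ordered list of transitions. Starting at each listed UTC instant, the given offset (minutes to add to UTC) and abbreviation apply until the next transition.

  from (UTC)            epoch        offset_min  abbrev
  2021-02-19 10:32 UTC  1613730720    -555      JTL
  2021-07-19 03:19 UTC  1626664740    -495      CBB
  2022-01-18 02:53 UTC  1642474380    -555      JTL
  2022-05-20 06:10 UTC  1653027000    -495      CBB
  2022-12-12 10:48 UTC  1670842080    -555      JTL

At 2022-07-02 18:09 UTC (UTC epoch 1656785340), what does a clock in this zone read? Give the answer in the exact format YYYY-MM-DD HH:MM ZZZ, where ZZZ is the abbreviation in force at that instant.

Query: 2022-07-02 18:09 UTC
Rule 4/5 (CBB, -08:15): 2022-05-20 06:10 UTC ≤ query < 2022-12-12 10:48 UTC
18·60 + 9 - 495 = 594 min
594 = 0·1440 + 594; 594 = 9·60 + 54 → 09:54, same day
→ 2022-07-02 09:54 CBB

2022-07-02 09:54 CBB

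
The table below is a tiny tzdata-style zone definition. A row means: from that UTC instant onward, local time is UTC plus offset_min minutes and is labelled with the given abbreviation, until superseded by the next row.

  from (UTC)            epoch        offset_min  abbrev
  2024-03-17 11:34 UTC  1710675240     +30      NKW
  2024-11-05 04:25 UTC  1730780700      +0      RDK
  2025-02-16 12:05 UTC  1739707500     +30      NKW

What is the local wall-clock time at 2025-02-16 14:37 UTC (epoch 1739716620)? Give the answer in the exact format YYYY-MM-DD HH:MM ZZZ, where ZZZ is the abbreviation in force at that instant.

2025-02-16 15:07 NKW

Query: 2025-02-16 14:37 UTC
Rule 3/3 (NKW, +00:30): 2025-02-16 12:05 UTC ≤ query < +∞
14·60 + 37 + 30 = 907 min
907 = 0·1440 + 907; 907 = 15·60 + 7 → 15:07, same day
→ 2025-02-16 15:07 NKW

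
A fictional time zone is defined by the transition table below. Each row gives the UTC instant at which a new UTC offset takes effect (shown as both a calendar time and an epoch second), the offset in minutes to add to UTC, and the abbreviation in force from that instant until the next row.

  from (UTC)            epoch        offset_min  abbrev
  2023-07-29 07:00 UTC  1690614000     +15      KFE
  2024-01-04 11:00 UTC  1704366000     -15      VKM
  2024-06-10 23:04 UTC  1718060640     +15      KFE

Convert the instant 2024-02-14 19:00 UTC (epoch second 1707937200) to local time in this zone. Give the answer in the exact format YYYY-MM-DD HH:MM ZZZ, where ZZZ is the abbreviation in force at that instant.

Query: 2024-02-14 19:00 UTC
Rule 2/3 (VKM, -00:15): 2024-01-04 11:00 UTC ≤ query < 2024-06-10 23:04 UTC
19·60 + 0 - 15 = 1125 min
1125 = 0·1440 + 1125; 1125 = 18·60 + 45 → 18:45, same day
→ 2024-02-14 18:45 VKM

2024-02-14 18:45 VKM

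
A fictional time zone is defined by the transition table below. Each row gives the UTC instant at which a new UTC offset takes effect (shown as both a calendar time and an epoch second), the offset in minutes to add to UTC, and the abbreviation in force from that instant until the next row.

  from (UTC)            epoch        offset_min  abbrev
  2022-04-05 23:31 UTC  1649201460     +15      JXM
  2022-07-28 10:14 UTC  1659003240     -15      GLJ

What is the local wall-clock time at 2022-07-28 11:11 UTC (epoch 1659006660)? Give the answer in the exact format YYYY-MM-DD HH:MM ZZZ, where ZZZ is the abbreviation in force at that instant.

2022-07-28 10:56 GLJ

Query: 2022-07-28 11:11 UTC
Rule 2/2 (GLJ, -00:15): 2022-07-28 10:14 UTC ≤ query < +∞
11·60 + 11 - 15 = 656 min
656 = 0·1440 + 656; 656 = 10·60 + 56 → 10:56, same day
→ 2022-07-28 10:56 GLJ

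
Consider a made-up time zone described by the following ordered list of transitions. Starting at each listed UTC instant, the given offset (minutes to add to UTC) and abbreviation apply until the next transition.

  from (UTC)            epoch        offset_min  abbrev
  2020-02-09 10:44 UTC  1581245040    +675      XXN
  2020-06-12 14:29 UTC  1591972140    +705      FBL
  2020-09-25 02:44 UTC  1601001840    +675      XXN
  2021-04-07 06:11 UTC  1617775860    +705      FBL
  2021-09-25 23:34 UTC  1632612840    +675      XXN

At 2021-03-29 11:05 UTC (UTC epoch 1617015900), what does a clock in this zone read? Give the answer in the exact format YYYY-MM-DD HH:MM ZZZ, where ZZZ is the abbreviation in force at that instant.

2021-03-29 22:20 XXN

Query: 2021-03-29 11:05 UTC
Rule 3/5 (XXN, +11:15): 2020-09-25 02:44 UTC ≤ query < 2021-04-07 06:11 UTC
11·60 + 5 + 675 = 1340 min
1340 = 0·1440 + 1340; 1340 = 22·60 + 20 → 22:20, same day
→ 2021-03-29 22:20 XXN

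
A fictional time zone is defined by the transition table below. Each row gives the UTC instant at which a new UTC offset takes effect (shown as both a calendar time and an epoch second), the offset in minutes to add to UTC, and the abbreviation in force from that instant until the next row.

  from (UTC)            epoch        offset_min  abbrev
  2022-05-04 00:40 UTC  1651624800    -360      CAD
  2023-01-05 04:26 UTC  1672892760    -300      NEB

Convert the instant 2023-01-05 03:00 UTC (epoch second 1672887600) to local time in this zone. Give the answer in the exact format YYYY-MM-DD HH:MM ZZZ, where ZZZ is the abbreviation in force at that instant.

Query: 2023-01-05 03:00 UTC
Rule 1/2 (CAD, -06:00): 2022-05-04 00:40 UTC ≤ query < 2023-01-05 04:26 UTC
3·60 + 0 - 360 = -180 min
-180 = -1·1440 + 1260; 1260 = 21·60 + 0 → 21:00, 2023-01-05 - 1 day = 2023-01-04
→ 2023-01-04 21:00 CAD

2023-01-04 21:00 CAD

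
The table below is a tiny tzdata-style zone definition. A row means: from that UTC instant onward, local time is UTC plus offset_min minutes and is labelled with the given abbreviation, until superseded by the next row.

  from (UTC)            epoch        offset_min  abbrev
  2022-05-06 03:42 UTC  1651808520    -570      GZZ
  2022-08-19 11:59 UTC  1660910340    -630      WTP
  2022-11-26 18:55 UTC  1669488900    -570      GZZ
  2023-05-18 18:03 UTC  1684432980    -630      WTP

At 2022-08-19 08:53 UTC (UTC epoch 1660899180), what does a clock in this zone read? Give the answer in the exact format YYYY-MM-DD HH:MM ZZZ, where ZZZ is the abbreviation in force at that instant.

Query: 2022-08-19 08:53 UTC
Rule 1/4 (GZZ, -09:30): 2022-05-06 03:42 UTC ≤ query < 2022-08-19 11:59 UTC
8·60 + 53 - 570 = -37 min
-37 = -1·1440 + 1403; 1403 = 23·60 + 23 → 23:23, 2022-08-19 - 1 day = 2022-08-18
→ 2022-08-18 23:23 GZZ

2022-08-18 23:23 GZZ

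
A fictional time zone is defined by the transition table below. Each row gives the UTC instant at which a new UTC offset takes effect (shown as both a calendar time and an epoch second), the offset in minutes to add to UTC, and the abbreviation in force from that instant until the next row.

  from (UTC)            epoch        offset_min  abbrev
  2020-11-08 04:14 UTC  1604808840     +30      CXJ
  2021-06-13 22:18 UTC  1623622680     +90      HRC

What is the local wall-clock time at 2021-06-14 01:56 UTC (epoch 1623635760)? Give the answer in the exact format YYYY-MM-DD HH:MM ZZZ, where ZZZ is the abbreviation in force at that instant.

2021-06-14 03:26 HRC

Query: 2021-06-14 01:56 UTC
Rule 2/2 (HRC, +01:30): 2021-06-13 22:18 UTC ≤ query < +∞
1·60 + 56 + 90 = 206 min
206 = 0·1440 + 206; 206 = 3·60 + 26 → 03:26, same day
→ 2021-06-14 03:26 HRC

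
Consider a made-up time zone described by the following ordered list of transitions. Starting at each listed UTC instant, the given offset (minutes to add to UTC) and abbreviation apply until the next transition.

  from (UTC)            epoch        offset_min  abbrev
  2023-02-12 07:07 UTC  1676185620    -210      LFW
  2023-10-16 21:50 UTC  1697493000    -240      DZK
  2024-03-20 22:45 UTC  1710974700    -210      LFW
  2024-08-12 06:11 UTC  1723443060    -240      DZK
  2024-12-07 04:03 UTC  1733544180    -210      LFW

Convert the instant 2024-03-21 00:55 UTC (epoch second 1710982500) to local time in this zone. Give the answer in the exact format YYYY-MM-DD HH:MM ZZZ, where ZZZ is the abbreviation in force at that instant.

2024-03-20 21:25 LFW

Query: 2024-03-21 00:55 UTC
Rule 3/5 (LFW, -03:30): 2024-03-20 22:45 UTC ≤ query < 2024-08-12 06:11 UTC
0·60 + 55 - 210 = -155 min
-155 = -1·1440 + 1285; 1285 = 21·60 + 25 → 21:25, 2024-03-21 - 1 day = 2024-03-20
→ 2024-03-20 21:25 LFW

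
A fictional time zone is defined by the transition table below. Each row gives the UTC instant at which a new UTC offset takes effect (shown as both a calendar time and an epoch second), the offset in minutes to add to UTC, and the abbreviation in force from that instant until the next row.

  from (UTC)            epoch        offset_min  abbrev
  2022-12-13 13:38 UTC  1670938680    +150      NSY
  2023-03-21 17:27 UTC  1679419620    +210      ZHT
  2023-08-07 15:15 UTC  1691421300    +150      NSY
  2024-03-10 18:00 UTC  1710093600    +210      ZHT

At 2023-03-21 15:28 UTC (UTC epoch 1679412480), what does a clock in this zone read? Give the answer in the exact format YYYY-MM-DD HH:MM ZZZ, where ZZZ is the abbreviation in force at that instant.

Query: 2023-03-21 15:28 UTC
Rule 1/4 (NSY, +02:30): 2022-12-13 13:38 UTC ≤ query < 2023-03-21 17:27 UTC
15·60 + 28 + 150 = 1078 min
1078 = 0·1440 + 1078; 1078 = 17·60 + 58 → 17:58, same day
→ 2023-03-21 17:58 NSY

2023-03-21 17:58 NSY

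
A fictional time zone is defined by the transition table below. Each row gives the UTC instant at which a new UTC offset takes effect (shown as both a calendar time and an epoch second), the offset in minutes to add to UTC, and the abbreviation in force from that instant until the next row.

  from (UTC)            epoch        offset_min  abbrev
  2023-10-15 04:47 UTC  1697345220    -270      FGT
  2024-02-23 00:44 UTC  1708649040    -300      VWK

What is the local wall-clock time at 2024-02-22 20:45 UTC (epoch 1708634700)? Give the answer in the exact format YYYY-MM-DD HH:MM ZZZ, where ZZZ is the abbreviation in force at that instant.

Query: 2024-02-22 20:45 UTC
Rule 1/2 (FGT, -04:30): 2023-10-15 04:47 UTC ≤ query < 2024-02-23 00:44 UTC
20·60 + 45 - 270 = 975 min
975 = 0·1440 + 975; 975 = 16·60 + 15 → 16:15, same day
→ 2024-02-22 16:15 FGT

2024-02-22 16:15 FGT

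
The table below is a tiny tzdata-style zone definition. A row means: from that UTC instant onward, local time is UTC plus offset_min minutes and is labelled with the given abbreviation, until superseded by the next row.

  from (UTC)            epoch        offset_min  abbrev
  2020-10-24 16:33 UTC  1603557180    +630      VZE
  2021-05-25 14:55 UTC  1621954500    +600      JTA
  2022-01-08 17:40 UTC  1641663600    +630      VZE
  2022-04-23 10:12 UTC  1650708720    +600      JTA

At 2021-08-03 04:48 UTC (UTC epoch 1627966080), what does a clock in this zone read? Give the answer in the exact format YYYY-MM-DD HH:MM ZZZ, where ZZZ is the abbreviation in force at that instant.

2021-08-03 14:48 JTA

Query: 2021-08-03 04:48 UTC
Rule 2/4 (JTA, +10:00): 2021-05-25 14:55 UTC ≤ query < 2022-01-08 17:40 UTC
4·60 + 48 + 600 = 888 min
888 = 0·1440 + 888; 888 = 14·60 + 48 → 14:48, same day
→ 2021-08-03 14:48 JTA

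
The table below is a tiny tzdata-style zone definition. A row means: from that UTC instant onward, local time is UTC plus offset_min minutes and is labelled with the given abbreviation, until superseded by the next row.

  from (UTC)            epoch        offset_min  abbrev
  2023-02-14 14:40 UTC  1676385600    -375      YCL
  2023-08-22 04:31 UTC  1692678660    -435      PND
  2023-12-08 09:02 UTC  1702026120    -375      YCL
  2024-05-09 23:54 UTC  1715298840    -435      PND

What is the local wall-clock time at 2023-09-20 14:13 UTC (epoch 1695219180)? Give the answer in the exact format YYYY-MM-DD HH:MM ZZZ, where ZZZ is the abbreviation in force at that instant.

Query: 2023-09-20 14:13 UTC
Rule 2/4 (PND, -07:15): 2023-08-22 04:31 UTC ≤ query < 2023-12-08 09:02 UTC
14·60 + 13 - 435 = 418 min
418 = 0·1440 + 418; 418 = 6·60 + 58 → 06:58, same day
→ 2023-09-20 06:58 PND

2023-09-20 06:58 PND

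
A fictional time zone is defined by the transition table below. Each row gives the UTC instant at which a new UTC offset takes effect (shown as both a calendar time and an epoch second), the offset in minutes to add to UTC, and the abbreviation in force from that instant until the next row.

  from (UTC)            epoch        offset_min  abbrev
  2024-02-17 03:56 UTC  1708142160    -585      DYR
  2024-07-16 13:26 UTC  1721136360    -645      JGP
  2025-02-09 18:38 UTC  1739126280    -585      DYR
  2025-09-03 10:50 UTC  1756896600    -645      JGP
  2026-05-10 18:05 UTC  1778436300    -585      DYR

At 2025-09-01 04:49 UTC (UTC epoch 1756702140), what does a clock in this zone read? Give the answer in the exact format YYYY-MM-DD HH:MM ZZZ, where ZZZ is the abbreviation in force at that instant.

Query: 2025-09-01 04:49 UTC
Rule 3/5 (DYR, -09:45): 2025-02-09 18:38 UTC ≤ query < 2025-09-03 10:50 UTC
4·60 + 49 - 585 = -296 min
-296 = -1·1440 + 1144; 1144 = 19·60 + 4 → 19:04, 2025-09-01 - 1 day = 2025-08-31
→ 2025-08-31 19:04 DYR

2025-08-31 19:04 DYR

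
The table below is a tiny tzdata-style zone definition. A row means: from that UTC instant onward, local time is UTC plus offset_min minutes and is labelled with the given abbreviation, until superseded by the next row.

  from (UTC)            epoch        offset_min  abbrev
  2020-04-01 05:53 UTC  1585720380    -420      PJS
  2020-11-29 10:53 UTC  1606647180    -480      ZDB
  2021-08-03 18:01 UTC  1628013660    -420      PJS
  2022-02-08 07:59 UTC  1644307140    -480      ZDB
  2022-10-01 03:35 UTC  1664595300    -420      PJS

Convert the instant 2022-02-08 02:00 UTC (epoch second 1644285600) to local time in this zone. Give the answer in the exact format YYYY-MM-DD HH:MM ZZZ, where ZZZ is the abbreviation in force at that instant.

2022-02-07 19:00 PJS

Query: 2022-02-08 02:00 UTC
Rule 3/5 (PJS, -07:00): 2021-08-03 18:01 UTC ≤ query < 2022-02-08 07:59 UTC
2·60 + 0 - 420 = -300 min
-300 = -1·1440 + 1140; 1140 = 19·60 + 0 → 19:00, 2022-02-08 - 1 day = 2022-02-07
→ 2022-02-07 19:00 PJS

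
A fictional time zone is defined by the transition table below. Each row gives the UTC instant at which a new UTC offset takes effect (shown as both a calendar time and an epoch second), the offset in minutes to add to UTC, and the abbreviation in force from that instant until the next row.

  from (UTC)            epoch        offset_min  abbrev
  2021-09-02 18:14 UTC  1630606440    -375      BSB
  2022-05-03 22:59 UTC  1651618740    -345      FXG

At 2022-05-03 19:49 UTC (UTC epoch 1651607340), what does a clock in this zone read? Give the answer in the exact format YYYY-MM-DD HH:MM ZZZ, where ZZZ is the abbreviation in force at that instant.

2022-05-03 13:34 BSB

Query: 2022-05-03 19:49 UTC
Rule 1/2 (BSB, -06:15): 2021-09-02 18:14 UTC ≤ query < 2022-05-03 22:59 UTC
19·60 + 49 - 375 = 814 min
814 = 0·1440 + 814; 814 = 13·60 + 34 → 13:34, same day
→ 2022-05-03 13:34 BSB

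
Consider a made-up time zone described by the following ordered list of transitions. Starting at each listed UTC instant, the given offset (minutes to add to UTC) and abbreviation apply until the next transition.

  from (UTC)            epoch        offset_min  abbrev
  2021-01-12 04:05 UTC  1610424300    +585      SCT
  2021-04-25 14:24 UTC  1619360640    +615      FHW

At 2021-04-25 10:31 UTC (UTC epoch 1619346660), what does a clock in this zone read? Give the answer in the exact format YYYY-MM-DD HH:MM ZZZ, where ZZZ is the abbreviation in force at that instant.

Query: 2021-04-25 10:31 UTC
Rule 1/2 (SCT, +09:45): 2021-01-12 04:05 UTC ≤ query < 2021-04-25 14:24 UTC
10·60 + 31 + 585 = 1216 min
1216 = 0·1440 + 1216; 1216 = 20·60 + 16 → 20:16, same day
→ 2021-04-25 20:16 SCT

2021-04-25 20:16 SCT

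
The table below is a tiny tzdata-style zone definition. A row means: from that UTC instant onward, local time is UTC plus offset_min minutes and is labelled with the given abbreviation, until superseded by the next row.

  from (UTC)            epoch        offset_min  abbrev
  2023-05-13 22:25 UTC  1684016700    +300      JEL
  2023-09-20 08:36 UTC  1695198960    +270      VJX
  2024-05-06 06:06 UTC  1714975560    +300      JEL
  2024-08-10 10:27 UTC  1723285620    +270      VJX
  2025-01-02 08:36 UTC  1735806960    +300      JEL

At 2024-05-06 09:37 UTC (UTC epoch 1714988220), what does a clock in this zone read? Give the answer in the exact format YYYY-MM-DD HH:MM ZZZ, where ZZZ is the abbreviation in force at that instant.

Query: 2024-05-06 09:37 UTC
Rule 3/5 (JEL, +05:00): 2024-05-06 06:06 UTC ≤ query < 2024-08-10 10:27 UTC
9·60 + 37 + 300 = 877 min
877 = 0·1440 + 877; 877 = 14·60 + 37 → 14:37, same day
→ 2024-05-06 14:37 JEL

2024-05-06 14:37 JEL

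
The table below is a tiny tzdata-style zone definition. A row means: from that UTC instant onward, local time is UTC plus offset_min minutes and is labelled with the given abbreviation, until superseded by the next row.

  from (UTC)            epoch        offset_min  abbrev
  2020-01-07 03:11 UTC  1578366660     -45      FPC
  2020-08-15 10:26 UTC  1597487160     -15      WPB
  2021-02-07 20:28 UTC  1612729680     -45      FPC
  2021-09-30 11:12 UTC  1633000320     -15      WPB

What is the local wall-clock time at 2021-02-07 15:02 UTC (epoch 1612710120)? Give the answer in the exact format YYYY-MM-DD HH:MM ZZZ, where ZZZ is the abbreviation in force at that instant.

2021-02-07 14:47 WPB

Query: 2021-02-07 15:02 UTC
Rule 2/4 (WPB, -00:15): 2020-08-15 10:26 UTC ≤ query < 2021-02-07 20:28 UTC
15·60 + 2 - 15 = 887 min
887 = 0·1440 + 887; 887 = 14·60 + 47 → 14:47, same day
→ 2021-02-07 14:47 WPB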